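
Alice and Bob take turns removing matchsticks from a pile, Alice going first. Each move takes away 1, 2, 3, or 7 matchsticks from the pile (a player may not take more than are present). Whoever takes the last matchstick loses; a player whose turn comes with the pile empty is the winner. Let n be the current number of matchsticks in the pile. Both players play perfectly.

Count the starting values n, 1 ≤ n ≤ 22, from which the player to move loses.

Use the standard recursion: the mover wins at a terminal position; elsewhere, the mover wins exactly when some move hands the opponent an L position.
n=0: no move; the opponent has just taken the last matchstick and therefore loses → W
n=1: the only move is to 0(W), a W ⇒ L
n=2: can move to 1, which is L ⇒ W
n=3: can move to 1, which is L ⇒ W
n=4: can move to 1, which is L ⇒ W
n=5: moves to 4(W), 3(W), 2(W); every one is W ⇒ L
n=6: can move to 5, which is L ⇒ W
n=7: can move to 5, which is L ⇒ W
n=8: can move to 5, which is L ⇒ W
n=9: moves to 8(W), 7(W), 6(W), 2(W); every one is W ⇒ L
n=10: can move to 9, which is L ⇒ W
n=11: can move to 9, which is L ⇒ W
n=12: can move to 9, which is L ⇒ W
n=13: moves to 12(W), 11(W), 10(W), 6(W); every one is W ⇒ L
n=14: can move to 13, which is L ⇒ W
n=15: can move to 13, which is L ⇒ W
n=16: can move to 13, which is L ⇒ W
n=17: moves to 16(W), 15(W), 14(W), 10(W); every one is W ⇒ L
n=18: can move to 17, which is L ⇒ W
n=19: can move to 17, which is L ⇒ W
n=20: can move to 17, which is L ⇒ W
n=21: moves to 20(W), 19(W), 18(W), 14(W); every one is W ⇒ L
n=22: can move to 21, which is L ⇒ W
L entries with 1 ≤ n ≤ 22 (the range starts at n=1): n = 1, 5, 9, 13, 17, 21; that makes 6.

6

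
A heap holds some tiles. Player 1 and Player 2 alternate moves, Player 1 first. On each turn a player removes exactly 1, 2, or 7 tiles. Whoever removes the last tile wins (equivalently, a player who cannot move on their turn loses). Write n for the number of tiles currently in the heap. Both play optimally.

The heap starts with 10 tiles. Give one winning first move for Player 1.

Positions with no move are L. A position that does have a move is losing for the player to move precisely when every available move leads to a winning position for the opponent. Fill in the labels:
n=0: no move → L
n=1: can move to 0, which is L ⇒ W
n=2: can move to 0, which is L ⇒ W
n=3: moves to 2(W), 1(W); every one is W ⇒ L
n=4: can move to 3, which is L ⇒ W
n=5: can move to 3, which is L ⇒ W
n=6: moves to 5(W), 4(W); every one is W ⇒ L
n=7: can move to 6, which is L ⇒ W
n=8: can move to 6, which is L ⇒ W
n=9: moves to 8(W), 7(W), 2(W); every one is W ⇒ L
n=10: can move to 9, which is L ⇒ W
From 10, the L positions reachable in one move are: 9, 3. Any move reaching one of these is winning.

Remove 1, leaving 9.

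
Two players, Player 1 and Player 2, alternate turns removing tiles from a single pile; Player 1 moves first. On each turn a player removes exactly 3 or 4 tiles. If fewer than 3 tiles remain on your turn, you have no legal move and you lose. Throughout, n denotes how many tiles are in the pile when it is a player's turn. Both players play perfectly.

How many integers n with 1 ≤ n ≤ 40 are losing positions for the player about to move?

Use the standard recursion: the mover loses at a terminal position; elsewhere, the mover wins exactly when some move hands the opponent an L position.
n=0: no move → L
n=1: no move → L
n=2: no move → L
n=3: W (go to 0, an L position)
n=4: W (go to 1, an L position)
n=5: W (go to 2, an L position)
n=6: W (go to 2, an L position)
n=7: L (options 4(W), 3(W) are all W)
n=8: L (options 5(W), 4(W) are all W)
n=9: L (options 6(W), 5(W) are all W)
n=10: W (go to 7, an L position)
n=11: W (go to 8, an L position)
n=12: W (go to 9, an L position)
n=13: W (go to 9, an L position)
n=14: L (options 11(W), 10(W) are all W)
n=15: L (options 12(W), 11(W) are all W)
n=16: L (options 13(W), 12(W) are all W)
n=17: W (go to 14, an L position)
n=18: W (go to 15, an L position)
n=19: W (go to 16, an L position)
n=20: W (go to 16, an L position)
n=21: L (options 18(W), 17(W) are all W)
n=22: L (options 19(W), 18(W) are all W)
n=23: L (options 20(W), 19(W) are all W)
n=24: W (go to 21, an L position)
n=25: W (go to 22, an L position)
n=26: W (go to 23, an L position)
n=27: W (go to 23, an L position)
n=28: L (options 25(W), 24(W) are all W)
n=29: L (options 26(W), 25(W) are all W)
n=30: L (options 27(W), 26(W) are all W)
n=31: W (go to 28, an L position)
n=32: W (go to 29, an L position)
n=33: W (go to 30, an L position)
n=34: W (go to 30, an L position)
n=35: L (options 32(W), 31(W) are all W)
n=36: L (options 33(W), 32(W) are all W)
n=37: L (options 34(W), 33(W) are all W)
n=38: W (go to 35, an L position)
n=39: W (go to 36, an L position)
n=40: W (go to 37, an L position)
L entries with 1 ≤ n ≤ 40 (n=0 is outside the asked range and is not counted): n = 1, 2, 7, 8, 9, 14, 15, 16, 21, 22, 23, 28, 29, 30, 35, 36, 37; that makes 17.

17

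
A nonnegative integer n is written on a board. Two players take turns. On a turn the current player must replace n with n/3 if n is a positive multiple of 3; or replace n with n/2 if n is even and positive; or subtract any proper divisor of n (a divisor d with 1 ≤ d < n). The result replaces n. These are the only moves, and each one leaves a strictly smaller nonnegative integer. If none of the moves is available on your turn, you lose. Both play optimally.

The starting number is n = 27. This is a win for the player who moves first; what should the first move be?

Build the W/L table. Terminal = L. A non-terminal position is W if it has a move to some L; otherwise it is L.
n=0: no move → L
n=1: no move → L
n=2: W (go to 1, an L position)
n=3: W (go to 1, an L position)
n=4: L (options 2(W), 3(W) are all W)
n=5: W (go to 4, an L position)
n=6: W (go to 4, an L position)
n=7: L (sole option 6(W) is W)
n=8: W (go to 4, an L position)
n=9: L (options 3(W), 6(W), 8(W) are all W)
n=10: W (go to 9, an L position)
n=11: L (sole option 10(W) is W)
n=12: W (go to 4, an L position)
n=13: L (sole option 12(W) is W)
n=14: W (go to 7, an L position)
n=15: L (options 5(W), 10(W), 12(W), 14(W) are all W)
n=16: W (go to 15, an L position)
n=17: L (sole option 16(W) is W)
n=18: W (go to 9, an L position)
n=19: L (sole option 18(W) is W)
n=20: W (go to 15, an L position)
n=21: W (go to 7, an L position)
n=22: W (go to 11, an L position)
n=23: L (sole option 22(W) is W)
n=24: W (go to 23, an L position)
n=25: L (options 20(W), 24(W) are all W)
n=26: W (go to 13, an L position)
n=27: W (go to 9, an L position)
From 27, the L positions reachable in one move are: 9.

Move to 9.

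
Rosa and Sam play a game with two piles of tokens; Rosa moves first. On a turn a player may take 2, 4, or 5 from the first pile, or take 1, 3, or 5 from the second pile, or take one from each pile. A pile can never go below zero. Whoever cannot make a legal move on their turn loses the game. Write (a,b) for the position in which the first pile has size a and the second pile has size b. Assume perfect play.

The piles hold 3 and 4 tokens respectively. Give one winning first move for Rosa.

Build the W/L table. Terminal = L. A non-terminal position is W if it has a move to some L; otherwise it is L.
No move ever increases a pile, so every position that can arise here has a ≤ 3 and b ≤ 4; it is enough to label the cells with 0 ≤ a ≤ 3 and 0 ≤ b ≤ 4.
Every move lowers a or b (never raises either), so fill the grid row by row in increasing a, and left to right within a row: each cell's successors are then already labelled.
      b=0  b=1  b=2  b=3  b=4
a=0:    L    W    L    W    L
a=1:    L    W    L    W    L
a=2:    W    W    W    W    W
a=3:    W    L    W    L    W
Cells with no legal move (terminal, hence L): (0,0), (1,0).
The remaining L cells, each justified by listing all of its moves:
(0,2): only reaches (0,1)(W), which is W → L
(0,4): only reaches (0,3)(W), (0,1)(W), all W → L
(1,2): only reaches (1,1)(W), (0,1)(W), all W → L
(1,4): only reaches (1,3)(W), (1,1)(W), (0,3)(W), all W → L
(3,1): only reaches (1,1)(W), (3,0)(W), (2,0)(W), all W → L
(3,3): only reaches (1,3)(W), (3,2)(W), (3,0)(W), (2,2)(W), all W → L
Every other cell has at least one move into one of the L cells above, so it is W.
From (3,4), the L positions reachable in one move are: (1,4), (3,3), (3,1). Any move reaching one of these is winning.

Move to (1,4).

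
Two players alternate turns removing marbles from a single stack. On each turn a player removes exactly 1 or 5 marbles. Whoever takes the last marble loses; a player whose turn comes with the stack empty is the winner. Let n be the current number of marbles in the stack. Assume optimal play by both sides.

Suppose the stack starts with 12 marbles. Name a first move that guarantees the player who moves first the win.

Use the standard recursion: the mover wins at a terminal position; elsewhere, the mover wins exactly when some move hands the opponent an L position.
n=0: no move; the opponent has just taken the last marble and therefore loses → W
n=1: L (sole option 0(W) is W)
n=2: W (go to 1, an L position)
n=3: L (sole option 2(W) is W)
n=4: W (go to 3, an L position)
n=5: L (options 4(W), 0(W) are all W)
n=6: W (go to 5, an L position)
n=7: L (options 6(W), 2(W) are all W)
n=8: W (go to 7, an L position)
n=9: L (options 8(W), 4(W) are all W)
n=10: W (go to 9, an L position)
n=11: L (options 10(W), 6(W) are all W)
n=12: W (go to 11, an L position)
From 12, the L positions reachable in one move are: 11, 7. Any move reaching one of these is winning.

Remove 1, leaving 11.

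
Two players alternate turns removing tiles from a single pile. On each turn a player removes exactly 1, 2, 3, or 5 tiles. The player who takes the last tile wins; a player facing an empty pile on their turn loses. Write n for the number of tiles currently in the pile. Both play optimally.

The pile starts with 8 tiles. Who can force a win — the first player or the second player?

The second player wins.

Work bottom-up. With no move the player to move loses. Otherwise the position is W if at least one move leads to an L position for the opponent, and L if every move leads to a W.
n=0: no move → L
n=1: →0(L), so W
n=2: →0(L), so W
n=3: →0(L), so W
n=4: →3(W), 2(W), 1(W) — all W, so L
n=5: →4(L), so W
n=6: →4(L), so W
n=7: →4(L), so W
n=8: →7(W), 6(W), 5(W), 3(W) — all W, so L
Every move from 8 reaches a W position, so the mover loses.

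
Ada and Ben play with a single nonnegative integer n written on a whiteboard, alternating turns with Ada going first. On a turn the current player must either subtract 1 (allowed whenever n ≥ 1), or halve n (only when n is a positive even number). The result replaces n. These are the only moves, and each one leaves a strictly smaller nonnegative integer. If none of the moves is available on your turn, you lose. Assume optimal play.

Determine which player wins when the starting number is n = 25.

Compute win/loss labels from the base case upward. A position with no move is L. Any other position is W if it can reach an L in one move, else L.
n=0: no move → L
n=1: W (go to 0, an L position)
n=2: L (sole option 1(W) is W)
n=3: W (go to 2, an L position)
n=4: W (go to 2, an L position)
n=5: L (sole option 4(W) is W)
n=6: W (go to 5, an L position)
n=7: L (sole option 6(W) is W)
n=8: W (go to 7, an L position)
n=9: L (sole option 8(W) is W)
n=10: W (go to 5, an L position)
n=11: L (sole option 10(W) is W)
n=12: W (go to 11, an L position)
n=13: L (sole option 12(W) is W)
n=14: W (go to 7, an L position)
n=15: L (sole option 14(W) is W)
n=16: W (go to 15, an L position)
n=17: L (sole option 16(W) is W)
n=18: W (go to 9, an L position)
n=19: L (sole option 18(W) is W)
n=20: W (go to 19, an L position)
n=21: L (sole option 20(W) is W)
n=22: W (go to 11, an L position)
n=23: L (sole option 22(W) is W)
n=24: W (go to 23, an L position)
n=25: L (sole option 24(W) is W)
The starting position 25 is L: whatever Ada does, the opponent receives a W position.

Ben wins.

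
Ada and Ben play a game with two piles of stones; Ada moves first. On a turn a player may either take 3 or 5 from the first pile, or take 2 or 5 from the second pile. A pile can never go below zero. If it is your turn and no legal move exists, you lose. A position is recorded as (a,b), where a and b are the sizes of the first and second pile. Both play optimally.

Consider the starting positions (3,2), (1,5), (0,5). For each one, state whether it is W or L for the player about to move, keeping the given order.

Use the standard recursion: the mover loses at a terminal position; elsewhere, the mover wins exactly when some move hands the opponent an L position.
No move ever increases a pile, so every position that can arise here has a ≤ 3 and b ≤ 5; it is enough to label the cells with 0 ≤ a ≤ 3 and 0 ≤ b ≤ 5.
Every move lowers a or b (never raises either), so fill the grid row by row in increasing a, and left to right within a row: each cell's successors are then already labelled.
      b=0  b=1  b=2  b=3  b=4  b=5
a=0:    L    L    W    W    L    W
a=1:    L    L    W    W    L    W
a=2:    L    L    W    W    L    W
a=3:    W    W    L    L    W    W
Cells with no legal move (terminal, hence L): (0,0), (0,1), (1,0), (1,1), (2,0), (2,1).
The remaining L cells, each justified by listing all of its moves:
(0,4): →(0,2)(W) only, which is W, so L
(1,4): →(1,2)(W) only, which is W, so L
(2,4): →(2,2)(W) only, which is W, so L
(3,2): →(0,2)(W), (3,0)(W) — all W, so L
(3,3): →(0,3)(W), (3,1)(W) — all W, so L
Every other cell has at least one move into one of the L cells above, so it is W.
(3,2): one of the L cells justified above, so L
(1,5): the move to (1,0) reaches an L cell, so W
(0,5): the move to (0,0) reaches an L cell, so W

(3,2): L, (1,5): W, (0,5): W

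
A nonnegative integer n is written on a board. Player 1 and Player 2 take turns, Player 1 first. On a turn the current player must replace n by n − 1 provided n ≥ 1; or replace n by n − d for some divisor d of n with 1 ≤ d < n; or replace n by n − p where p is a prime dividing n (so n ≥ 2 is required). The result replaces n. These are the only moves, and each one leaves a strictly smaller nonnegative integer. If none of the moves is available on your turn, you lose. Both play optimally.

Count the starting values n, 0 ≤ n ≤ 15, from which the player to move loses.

Label each position W (a win for the player to move) or L (a loss). A position with no legal move is L; any other position is W exactly when some move reaches an L, and L when every move reaches a W.
n=0: no move → L
n=1: can move to 0, which is L ⇒ W
n=2: can move to 0, which is L ⇒ W
n=3: can move to 0, which is L ⇒ W
n=4: moves to 2(W), 3(W); every one is W ⇒ L
n=5: can move to 0, which is L ⇒ W
n=6: can move to 4, which is L ⇒ W
n=7: can move to 0, which is L ⇒ W
n=8: can move to 4, which is L ⇒ W
n=9: moves to 6(W), 8(W); every one is W ⇒ L
n=10: can move to 9, which is L ⇒ W
n=11: can move to 0, which is L ⇒ W
n=12: can move to 9, which is L ⇒ W
n=13: can move to 0, which is L ⇒ W
n=14: moves to 7(W), 12(W), 13(W); every one is W ⇒ L
n=15: can move to 14, which is L ⇒ W
L entries with 0 ≤ n ≤ 15: n = 0, 4, 9, 14; that makes 4.

4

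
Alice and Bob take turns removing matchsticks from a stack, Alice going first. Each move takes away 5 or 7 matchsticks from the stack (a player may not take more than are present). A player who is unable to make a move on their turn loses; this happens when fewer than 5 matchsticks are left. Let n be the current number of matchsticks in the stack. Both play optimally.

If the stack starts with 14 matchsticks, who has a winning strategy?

Build the W/L table. Terminal = L. A non-terminal position is W if it has a move to some L; otherwise it is L.
n=0: no move → L
n=1: no move → L
n=2: no move → L
n=3: no move → L
n=4: no move → L
n=5: →0(L), so W
n=6: →1(L), so W
n=7: →2(L), so W
n=8: →3(L), so W
n=9: →4(L), so W
n=10: →3(L), so W
n=11: →4(L), so W
n=12: →7(W), 5(W) — all W, so L
n=13: →8(W), 6(W) — all W, so L
n=14: →9(W), 7(W) — all W, so L
Every move from 14 reaches a W position, so the mover loses.

Bob wins.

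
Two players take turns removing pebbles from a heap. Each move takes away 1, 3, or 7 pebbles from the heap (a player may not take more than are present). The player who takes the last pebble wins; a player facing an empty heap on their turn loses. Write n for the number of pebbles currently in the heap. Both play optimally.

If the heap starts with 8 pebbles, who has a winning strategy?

Label each position W (a win for the player to move) or L (a loss). A position with no legal move is L; any other position is W exactly when some move reaches an L, and L when every move reaches a W.
n=0: no move → L
n=1: reaches L-position 0 → W
n=2: only reaches 1(W), which is W → L
n=3: reaches L-position 2 → W
n=4: only reaches 3(W), 1(W), all W → L
n=5: reaches L-position 4 → W
n=6: only reaches 5(W), 3(W), all W → L
n=7: reaches L-position 6 → W
n=8: only reaches 7(W), 5(W), 1(W), all W → L
The starting position 8 is L: whatever the player to move does, the opponent receives a W position.

The second player wins.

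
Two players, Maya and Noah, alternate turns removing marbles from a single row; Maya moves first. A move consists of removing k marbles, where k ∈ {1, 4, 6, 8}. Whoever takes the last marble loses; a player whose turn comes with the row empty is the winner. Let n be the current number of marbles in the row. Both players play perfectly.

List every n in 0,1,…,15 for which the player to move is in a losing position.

1, 3, 6, 8, 13, 15

Positions with no move are W. A position that does have a move is losing for the player to move precisely when every available move leads to a winning position for the opponent. Fill in the labels:
n=0: no move; the opponent has just taken the last marble and therefore loses → W
n=1: only reaches 0(W), which is W → L
n=2: reaches L-position 1 → W
n=3: only reaches 2(W), which is W → L
n=4: reaches L-position 3 → W
n=5: reaches L-position 1 → W
n=6: only reaches 5(W), 2(W), 0(W), all W → L
n=7: reaches L-position 6 → W
n=8: only reaches 7(W), 4(W), 2(W), 0(W), all W → L
n=9: reaches L-position 8 → W
n=10: reaches L-position 6 → W
n=11: reaches L-position 3 → W
n=12: reaches L-position 8 → W
n=13: only reaches 12(W), 9(W), 7(W), 5(W), all W → L
n=14: reaches L-position 13 → W
n=15: only reaches 14(W), 11(W), 9(W), 7(W), all W → L
The losing starting values of n are exactly the entries labelled L in this table (6 of them).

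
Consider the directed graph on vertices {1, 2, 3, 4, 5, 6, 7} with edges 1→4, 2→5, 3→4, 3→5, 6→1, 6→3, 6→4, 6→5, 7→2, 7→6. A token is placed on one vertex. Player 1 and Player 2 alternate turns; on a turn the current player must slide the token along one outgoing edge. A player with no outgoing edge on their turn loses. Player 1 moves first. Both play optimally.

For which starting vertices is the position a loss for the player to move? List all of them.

Build the W/L table. Terminal = L. A non-terminal position is W if it has a move to some L; otherwise it is L.
Every edge goes from a vertex to one that appears earlier in the order 4, 5, 3, 1, 6, 2, 7, so processing vertices in that order labels each vertex after all of its successors.
4: no outgoing edge → L
5: no outgoing edge → L
3: →5(L), so W
1: →4(L), so W
6: →5(L), so W
2: →5(L), so W
7: →2(W), 6(W) — all W, so L
The losing starting vertices are exactly the entries labelled L in this table (3 of them).

4, 5, 7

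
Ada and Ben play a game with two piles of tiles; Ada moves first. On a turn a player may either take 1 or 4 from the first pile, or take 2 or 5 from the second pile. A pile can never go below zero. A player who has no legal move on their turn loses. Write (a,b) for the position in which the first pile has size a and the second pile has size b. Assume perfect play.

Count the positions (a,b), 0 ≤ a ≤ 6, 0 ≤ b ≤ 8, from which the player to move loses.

25

Classify positions by backward induction: terminal positions (no move available) are L. From any other position, the mover wins iff some move reaches an L.
Every move lowers a or b (never raises either), so fill the grid row by row in increasing a, and left to right within a row: each cell's successors are then already labelled.
      b=0  b=1  b=2  b=3  b=4  b=5  b=6  b=7  b=8
a=0:    L    L    W    W    L    W    W    L    L
a=1:    W    W    L    L    W    W    L    W    W
a=2:    L    L    W    W    L    W    W    L    L
a=3:    W    W    L    L    W    W    L    W    W
a=4:    W    W    W    W    W    L    W    W    W
a=5:    L    L    W    W    L    W    W    L    L
a=6:    W    W    L    L    W    W    L    W    W
Cells with no legal move (terminal, hence L): (0,0), (0,1).
The remaining L cells, each justified by listing all of its moves:
(0,4): only reaches (0,2)(W), which is W → L
(0,7): only reaches (0,5)(W), (0,2)(W), all W → L
(0,8): only reaches (0,6)(W), (0,3)(W), all W → L
(1,2): only reaches (0,2)(W), (1,0)(W), all W → L
(1,3): only reaches (0,3)(W), (1,1)(W), all W → L
(1,6): only reaches (0,6)(W), (1,4)(W), (1,1)(W), all W → L
(2,0): only reaches (1,0)(W), which is W → L
(2,1): only reaches (1,1)(W), which is W → L
(2,4): only reaches (1,4)(W), (2,2)(W), all W → L
(2,7): only reaches (1,7)(W), (2,5)(W), (2,2)(W), all W → L
(2,8): only reaches (1,8)(W), (2,6)(W), (2,3)(W), all W → L
(3,2): only reaches (2,2)(W), (3,0)(W), all W → L
(3,3): only reaches (2,3)(W), (3,1)(W), all W → L
(3,6): only reaches (2,6)(W), (3,4)(W), (3,1)(W), all W → L
(4,5): only reaches (3,5)(W), (0,5)(W), (4,3)(W), (4,0)(W), all W → L
(5,0): only reaches (4,0)(W), (1,0)(W), all W → L
(5,1): only reaches (4,1)(W), (1,1)(W), all W → L
(5,4): only reaches (4,4)(W), (1,4)(W), (5,2)(W), all W → L
(5,7): only reaches (4,7)(W), (1,7)(W), (5,5)(W), (5,2)(W), all W → L
(5,8): only reaches (4,8)(W), (1,8)(W), (5,6)(W), (5,3)(W), all W → L
(6,2): only reaches (5,2)(W), (2,2)(W), (6,0)(W), all W → L
(6,3): only reaches (5,3)(W), (2,3)(W), (6,1)(W), all W → L
(6,6): only reaches (5,6)(W), (2,6)(W), (6,4)(W), (6,1)(W), all W → L
Every other cell has at least one move into one of the L cells above, so it is W.
L cells per row: a=0: 5, a=1: 3, a=2: 5, a=3: 3, a=4: 1, a=5: 5, a=6: 3; total 25.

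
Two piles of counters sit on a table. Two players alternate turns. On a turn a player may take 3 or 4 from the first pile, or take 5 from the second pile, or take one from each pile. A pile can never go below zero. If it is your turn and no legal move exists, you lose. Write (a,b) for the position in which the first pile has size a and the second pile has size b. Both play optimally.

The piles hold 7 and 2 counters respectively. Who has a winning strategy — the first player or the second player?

The first player wins.

Positions with no move are L. A position that does have a move is losing for the player to move precisely when every available move leads to a winning position for the opponent. Fill in the labels:
No move ever increases a pile, so every position that can arise here has a ≤ 7 and b ≤ 2; it is enough to label the cells with 0 ≤ a ≤ 7 and 0 ≤ b ≤ 2.
Every move lowers a or b (never raises either), so fill the grid row by row in increasing a, and left to right within a row: each cell's successors are then already labelled.
      b=0  b=1  b=2
a=0:    L    L    L
a=1:    L    W    W
a=2:    L    W    L
a=3:    W    W    W
a=4:    W    W    W
a=5:    W    L    W
a=6:    W    L    W
a=7:    L    L    W
Cells with no legal move (terminal, hence L): (0,0), (0,1), (0,2), (1,0), (2,0).
The remaining L cells, each justified by listing all of its moves:
(2,2): the only move is to (1,1)(W), a W ⇒ L
(5,1): moves to (2,1)(W), (1,1)(W), (4,0)(W); every one is W ⇒ L
(6,1): moves to (3,1)(W), (2,1)(W), (5,0)(W); every one is W ⇒ L
(7,0): moves to (4,0)(W), (3,0)(W); every one is W ⇒ L
(7,1): moves to (4,1)(W), (3,1)(W), (6,0)(W); every one is W ⇒ L
Every other cell has at least one move into one of the L cells above, so it is W.
From (7,2) the player to move can move to (6,1), reaching an L position.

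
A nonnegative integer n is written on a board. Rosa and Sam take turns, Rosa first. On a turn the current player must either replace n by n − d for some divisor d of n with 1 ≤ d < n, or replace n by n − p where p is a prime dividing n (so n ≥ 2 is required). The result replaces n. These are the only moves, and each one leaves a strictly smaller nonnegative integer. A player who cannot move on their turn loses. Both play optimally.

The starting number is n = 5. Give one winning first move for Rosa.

Classify positions by backward induction: terminal positions (no move available) are L. From any other position, the mover wins iff some move reaches an L.
n=0: no move → L
n=1: no move → L
n=2: reaches L-position 0 → W
n=3: reaches L-position 0 → W
n=4: only reaches 2(W), 3(W), all W → L
n=5: reaches L-position 0 → W
From 5, the L positions reachable in one move are: 0, 4. Any move reaching one of these is winning.

Move to 0.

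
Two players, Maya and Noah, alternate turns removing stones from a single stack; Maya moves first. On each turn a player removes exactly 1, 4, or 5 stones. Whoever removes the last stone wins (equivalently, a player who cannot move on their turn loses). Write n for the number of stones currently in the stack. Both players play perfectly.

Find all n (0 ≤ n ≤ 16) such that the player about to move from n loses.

Classify positions by backward induction: terminal positions (no move available) are L. From any other position, the mover wins iff some move reaches an L.
n=0: no move → L
n=1: reaches L-position 0 → W
n=2: only reaches 1(W), which is W → L
n=3: reaches L-position 2 → W
n=4: reaches L-position 0 → W
n=5: reaches L-position 0 → W
n=6: reaches L-position 2 → W
n=7: reaches L-position 2 → W
n=8: only reaches 7(W), 4(W), 3(W), all W → L
n=9: reaches L-position 8 → W
n=10: only reaches 9(W), 6(W), 5(W), all W → L
n=11: reaches L-position 10 → W
n=12: reaches L-position 8 → W
n=13: reaches L-position 8 → W
n=14: reaches L-position 10 → W
n=15: reaches L-position 10 → W
n=16: only reaches 15(W), 12(W), 11(W), all W → L
Reading off the rows marked L gives the requested list; there are 5 such values of n.

0, 2, 8, 10, 16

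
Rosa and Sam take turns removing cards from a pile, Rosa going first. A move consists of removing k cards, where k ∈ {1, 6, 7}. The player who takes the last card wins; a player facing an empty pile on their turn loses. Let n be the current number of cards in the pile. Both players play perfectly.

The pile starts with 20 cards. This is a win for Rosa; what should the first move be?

Remove 6, leaving 14.

Label each position W (a win for the player to move) or L (a loss). A position with no legal move is L; any other position is W exactly when some move reaches an L, and L when every move reaches a W.
n=0: no move → L
n=1: can move to 0, which is L ⇒ W
n=2: the only move is to 1(W), a W ⇒ L
n=3: can move to 2, which is L ⇒ W
n=4: the only move is to 3(W), a W ⇒ L
n=5: can move to 4, which is L ⇒ W
n=6: can move to 0, which is L ⇒ W
n=7: can move to 0, which is L ⇒ W
n=8: can move to 2, which is L ⇒ W
n=9: can move to 2, which is L ⇒ W
n=10: can move to 4, which is L ⇒ W
n=11: can move to 4, which is L ⇒ W
n=12: moves to 11(W), 6(W), 5(W); every one is W ⇒ L
n=13: can move to 12, which is L ⇒ W
n=14: moves to 13(W), 8(W), 7(W); every one is W ⇒ L
n=15: can move to 14, which is L ⇒ W
n=16: moves to 15(W), 10(W), 9(W); every one is W ⇒ L
n=17: can move to 16, which is L ⇒ W
n=18: can move to 12, which is L ⇒ W
n=19: can move to 12, which is L ⇒ W
n=20: can move to 14, which is L ⇒ W
From 20, the L positions reachable in one move are: 14.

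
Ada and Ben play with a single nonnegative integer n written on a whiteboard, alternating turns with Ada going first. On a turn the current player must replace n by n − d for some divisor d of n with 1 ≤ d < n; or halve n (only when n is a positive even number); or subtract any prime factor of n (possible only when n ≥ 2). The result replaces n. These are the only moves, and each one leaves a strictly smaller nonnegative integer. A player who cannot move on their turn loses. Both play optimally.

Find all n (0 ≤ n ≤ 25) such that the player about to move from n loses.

0, 1, 4, 9, 14, 20

Compute win/loss labels from the base case upward. A position with no move is L. Any other position is W if it can reach an L in one move, else L.
n=0: no move → L
n=1: no move → L
n=2: can move to 0, which is L ⇒ W
n=3: can move to 0, which is L ⇒ W
n=4: moves to 2(W), 3(W); every one is W ⇒ L
n=5: can move to 0, which is L ⇒ W
n=6: can move to 4, which is L ⇒ W
n=7: can move to 0, which is L ⇒ W
n=8: can move to 4, which is L ⇒ W
n=9: moves to 6(W), 8(W); every one is W ⇒ L
n=10: can move to 9, which is L ⇒ W
n=11: can move to 0, which is L ⇒ W
n=12: can move to 9, which is L ⇒ W
n=13: can move to 0, which is L ⇒ W
n=14: moves to 7(W), 12(W), 13(W); every one is W ⇒ L
n=15: can move to 14, which is L ⇒ W
n=16: can move to 14, which is L ⇒ W
n=17: can move to 0, which is L ⇒ W
n=18: can move to 9, which is L ⇒ W
n=19: can move to 0, which is L ⇒ W
n=20: moves to 10(W), 15(W), 16(W), 18(W), 19(W); every one is W ⇒ L
n=21: can move to 14, which is L ⇒ W
n=22: can move to 20, which is L ⇒ W
n=23: can move to 0, which is L ⇒ W
n=24: can move to 20, which is L ⇒ W
n=25: can move to 20, which is L ⇒ W
Reading off the rows marked L gives the requested list; there are 6 such values of n.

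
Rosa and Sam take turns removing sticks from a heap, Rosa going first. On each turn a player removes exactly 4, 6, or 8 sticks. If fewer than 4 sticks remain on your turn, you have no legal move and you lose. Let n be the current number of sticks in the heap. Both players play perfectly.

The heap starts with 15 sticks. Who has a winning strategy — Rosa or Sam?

Compute win/loss labels from the base case upward. A position with no move is L. Any other position is W if it can reach an L in one move, else L.
n=0: no move → L
n=1: no move → L
n=2: no move → L
n=3: no move → L
n=4: →0(L), so W
n=5: →1(L), so W
n=6: →2(L), so W
n=7: →3(L), so W
n=8: →2(L), so W
n=9: →3(L), so W
n=10: →2(L), so W
n=11: →3(L), so W
n=12: →8(W), 6(W), 4(W) — all W, so L
n=13: →9(W), 7(W), 5(W) — all W, so L
n=14: →10(W), 8(W), 6(W) — all W, so L
n=15: →11(W), 9(W), 7(W) — all W, so L
The starting position 15 is L: whatever Rosa does, the opponent receives a W position.

Sam wins.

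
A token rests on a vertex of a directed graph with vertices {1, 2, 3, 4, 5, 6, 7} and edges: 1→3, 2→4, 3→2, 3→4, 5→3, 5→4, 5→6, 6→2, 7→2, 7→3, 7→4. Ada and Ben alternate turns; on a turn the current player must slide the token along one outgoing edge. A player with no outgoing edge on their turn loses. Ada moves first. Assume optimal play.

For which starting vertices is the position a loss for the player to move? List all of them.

Label each position W (a win for the player to move) or L (a loss). A position with no legal move is L; any other position is W exactly when some move reaches an L, and L when every move reaches a W.
Every edge goes from a vertex to one that appears earlier in the order 4, 2, 3, 7, 6, 5, 1, so processing vertices in that order labels each vertex after all of its successors.
4: no outgoing edge → L
2: can move to 4, which is L ⇒ W
3: can move to 4, which is L ⇒ W
7: can move to 4, which is L ⇒ W
6: the only move is to 2(W), a W ⇒ L
5: can move to 6, which is L ⇒ W
1: the only move is to 3(W), a W ⇒ L
The losing starting vertices are exactly the entries labelled L in this table (3 of them).

1, 4, 6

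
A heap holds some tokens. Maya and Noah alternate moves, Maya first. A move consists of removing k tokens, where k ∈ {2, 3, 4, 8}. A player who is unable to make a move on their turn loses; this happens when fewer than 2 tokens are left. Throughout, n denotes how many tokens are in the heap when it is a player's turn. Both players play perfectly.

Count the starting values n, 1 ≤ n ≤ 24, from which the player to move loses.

Work bottom-up. With no move the player to move loses. Otherwise the position is W if at least one move leads to an L position for the opponent, and L if every move leads to a W.
n=0: no move → L
n=1: no move → L
n=2: →0(L), so W
n=3: →1(L), so W
n=4: →1(L), so W
n=5: →1(L), so W
n=6: →4(W), 3(W), 2(W) — all W, so L
n=7: →5(W), 4(W), 3(W) — all W, so L
n=8: →6(L), so W
n=9: →7(L), so W
n=10: →7(L), so W
n=11: →7(L), so W
n=12: →10(W), 9(W), 8(W), 4(W) — all W, so L
n=13: →11(W), 10(W), 9(W), 5(W) — all W, so L
n=14: →12(L), so W
n=15: →13(L), so W
n=16: →13(L), so W
n=17: →13(L), so W
n=18: →16(W), 15(W), 14(W), 10(W) — all W, so L
n=19: →17(W), 16(W), 15(W), 11(W) — all W, so L
n=20: →18(L), so W
n=21: →19(L), so W
n=22: →19(L), so W
n=23: →19(L), so W
n=24: →22(W), 21(W), 20(W), 16(W) — all W, so L
L entries with 1 ≤ n ≤ 24 (n=0 is outside the asked range and is not counted): n = 1, 6, 7, 12, 13, 18, 19, 24; that makes 8.

8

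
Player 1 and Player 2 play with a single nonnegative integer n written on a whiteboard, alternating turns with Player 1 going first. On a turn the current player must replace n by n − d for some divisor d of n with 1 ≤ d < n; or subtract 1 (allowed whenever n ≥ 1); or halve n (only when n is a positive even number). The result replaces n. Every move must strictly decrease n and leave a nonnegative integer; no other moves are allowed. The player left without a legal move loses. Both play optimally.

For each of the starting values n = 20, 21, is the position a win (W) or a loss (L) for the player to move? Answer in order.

Positions with no move are L. A position that does have a move is losing for the player to move precisely when every available move leads to a winning position for the opponent. Fill in the labels:
n=0: no move → L
n=1: can move to 0, which is L ⇒ W
n=2: the only move is to 1(W), a W ⇒ L
n=3: can move to 2, which is L ⇒ W
n=4: can move to 2, which is L ⇒ W
n=5: the only move is to 4(W), a W ⇒ L
n=6: can move to 5, which is L ⇒ W
n=7: the only move is to 6(W), a W ⇒ L
n=8: can move to 7, which is L ⇒ W
n=9: moves to 6(W), 8(W); every one is W ⇒ L
n=10: can move to 5, which is L ⇒ W
n=11: the only move is to 10(W), a W ⇒ L
n=12: can move to 9, which is L ⇒ W
n=13: the only move is to 12(W), a W ⇒ L
n=14: can move to 7, which is L ⇒ W
n=15: moves to 10(W), 12(W), 14(W); every one is W ⇒ L
n=16: can move to 15, which is L ⇒ W
n=17: the only move is to 16(W), a W ⇒ L
n=18: can move to 9, which is L ⇒ W
n=19: the only move is to 18(W), a W ⇒ L
n=20: can move to 15, which is L ⇒ W
n=21: moves to 14(W), 18(W), 20(W); every one is W ⇒ L

20: W, 21: L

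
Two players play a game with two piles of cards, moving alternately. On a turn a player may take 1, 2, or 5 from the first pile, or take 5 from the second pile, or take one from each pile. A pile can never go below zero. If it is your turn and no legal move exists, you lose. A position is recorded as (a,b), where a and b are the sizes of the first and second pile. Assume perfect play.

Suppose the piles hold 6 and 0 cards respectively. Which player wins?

The second player wins.

Compute win/loss labels from the base case upward. A position with no move is L. Any other position is W if it can reach an L in one move, else L.
No move ever increases a pile, so every position that can arise here has a ≤ 6 and b ≤ 0; it is enough to label the cells with 0 ≤ a ≤ 6 and 0 ≤ b ≤ 0.
Every move lowers a or b (never raises either), so fill the grid row by row in increasing a, and left to right within a row: each cell's successors are then already labelled.
      b=0
a=0:    L
a=1:    W
a=2:    W
a=3:    L
a=4:    W
a=5:    W
a=6:    L
Cells with no legal move (terminal, hence L): (0,0).
The remaining L cells, each justified by listing all of its moves:
(3,0): L (options (2,0)(W), (1,0)(W) are all W)
(6,0): L (options (5,0)(W), (4,0)(W), (1,0)(W) are all W)
Every other cell has at least one move into one of the L cells above, so it is W.
The starting position (6,0) is L: whatever the player to move does, the opponent receives a W position.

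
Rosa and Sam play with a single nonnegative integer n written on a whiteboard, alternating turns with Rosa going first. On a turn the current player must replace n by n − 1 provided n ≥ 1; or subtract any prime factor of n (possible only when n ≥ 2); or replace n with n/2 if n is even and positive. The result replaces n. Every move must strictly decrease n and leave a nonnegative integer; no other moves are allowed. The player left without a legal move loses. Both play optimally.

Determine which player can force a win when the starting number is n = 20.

Sam wins.

Work bottom-up. With no move the player to move loses. Otherwise the position is W if at least one move leads to an L position for the opponent, and L if every move leads to a W.
n=0: no move → L
n=1: can move to 0, which is L ⇒ W
n=2: can move to 0, which is L ⇒ W
n=3: can move to 0, which is L ⇒ W
n=4: moves to 2(W), 3(W); every one is W ⇒ L
n=5: can move to 0, which is L ⇒ W
n=6: can move to 4, which is L ⇒ W
n=7: can move to 0, which is L ⇒ W
n=8: can move to 4, which is L ⇒ W
n=9: moves to 6(W), 8(W); every one is W ⇒ L
n=10: can move to 9, which is L ⇒ W
n=11: can move to 0, which is L ⇒ W
n=12: can move to 9, which is L ⇒ W
n=13: can move to 0, which is L ⇒ W
n=14: moves to 7(W), 12(W), 13(W); every one is W ⇒ L
n=15: can move to 14, which is L ⇒ W
n=16: can move to 14, which is L ⇒ W
n=17: can move to 0, which is L ⇒ W
n=18: can move to 9, which is L ⇒ W
n=19: can move to 0, which is L ⇒ W
n=20: moves to 10(W), 15(W), 18(W), 19(W); every one is W ⇒ L
Every move from 20 reaches a W position, so the mover loses.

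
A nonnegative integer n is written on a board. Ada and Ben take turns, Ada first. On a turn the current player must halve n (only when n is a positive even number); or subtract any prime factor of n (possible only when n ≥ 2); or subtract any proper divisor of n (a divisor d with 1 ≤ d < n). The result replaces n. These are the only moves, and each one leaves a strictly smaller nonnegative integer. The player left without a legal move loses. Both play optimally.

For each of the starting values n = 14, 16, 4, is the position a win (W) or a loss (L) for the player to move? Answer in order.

14: L, 16: W, 4: L

Work bottom-up. With no move the player to move loses. Otherwise the position is W if at least one move leads to an L position for the opponent, and L if every move leads to a W.
n=0: no move → L
n=1: no move → L
n=2: W (go to 0, an L position)
n=3: W (go to 0, an L position)
n=4: L (options 2(W), 3(W) are all W)
n=5: W (go to 0, an L position)
n=6: W (go to 4, an L position)
n=7: W (go to 0, an L position)
n=8: W (go to 4, an L position)
n=9: L (options 6(W), 8(W) are all W)
n=10: W (go to 9, an L position)
n=11: W (go to 0, an L position)
n=12: W (go to 9, an L position)
n=13: W (go to 0, an L position)
n=14: L (options 7(W), 12(W), 13(W) are all W)
n=15: W (go to 14, an L position)
n=16: W (go to 14, an L position)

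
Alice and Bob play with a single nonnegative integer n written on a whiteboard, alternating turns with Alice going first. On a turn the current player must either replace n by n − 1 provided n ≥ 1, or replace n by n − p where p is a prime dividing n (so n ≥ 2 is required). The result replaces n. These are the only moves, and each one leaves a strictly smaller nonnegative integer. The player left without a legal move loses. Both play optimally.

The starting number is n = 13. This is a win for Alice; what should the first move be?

Move to 0.

Label each position W (a win for the player to move) or L (a loss). A position with no legal move is L; any other position is W exactly when some move reaches an L, and L when every move reaches a W.
n=0: no move → L
n=1: can move to 0, which is L ⇒ W
n=2: can move to 0, which is L ⇒ W
n=3: can move to 0, which is L ⇒ W
n=4: moves to 2(W), 3(W); every one is W ⇒ L
n=5: can move to 0, which is L ⇒ W
n=6: can move to 4, which is L ⇒ W
n=7: can move to 0, which is L ⇒ W
n=8: moves to 6(W), 7(W); every one is W ⇒ L
n=9: can move to 8, which is L ⇒ W
n=10: can move to 8, which is L ⇒ W
n=11: can move to 0, which is L ⇒ W
n=12: moves to 9(W), 10(W), 11(W); every one is W ⇒ L
n=13: can move to 0, which is L ⇒ W
From 13, the L positions reachable in one move are: 0, 12. Any move reaching one of these is winning.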